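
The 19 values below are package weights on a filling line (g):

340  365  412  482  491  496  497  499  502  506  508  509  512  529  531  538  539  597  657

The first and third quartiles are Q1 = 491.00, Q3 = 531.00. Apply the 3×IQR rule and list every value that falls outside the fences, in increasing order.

340, 365, 657

IQR = Q3 − Q1 = 531.00 − 491.00 = 40.00.
Lower fence = Q1 − 3·IQR = 491.00 − 120.00 = 371.00.
Upper fence = Q3 + 3·IQR = 531.00 + 120.00 = 651.00.
340 < 371.00 → outlier.
365 < 371.00 → outlier.
657 > 651.00 → outlier.
All remaining values lie within [371.00, 651.00].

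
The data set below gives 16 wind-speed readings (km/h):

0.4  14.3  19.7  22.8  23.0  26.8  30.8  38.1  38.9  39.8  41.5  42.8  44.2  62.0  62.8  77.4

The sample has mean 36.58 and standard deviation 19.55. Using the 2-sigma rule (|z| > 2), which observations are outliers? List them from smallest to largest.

Cutoffs at x̄ ± 2s: 36.58 ± 2·19.55 = [-2.52, 75.68].
77.4: z = 2.09, |z| > 2 → outlier.
Every other value lies within [-2.52, 75.68].

77.4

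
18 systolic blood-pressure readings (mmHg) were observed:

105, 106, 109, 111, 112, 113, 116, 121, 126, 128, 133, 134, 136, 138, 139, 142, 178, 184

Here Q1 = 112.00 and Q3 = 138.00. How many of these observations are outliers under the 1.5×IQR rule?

IQR = 26.00; fences at 112.00 − 39.00 = 73.00 and 138.00 + 39.00 = 177.00.
Outside the cutoffs: 178, 184.

2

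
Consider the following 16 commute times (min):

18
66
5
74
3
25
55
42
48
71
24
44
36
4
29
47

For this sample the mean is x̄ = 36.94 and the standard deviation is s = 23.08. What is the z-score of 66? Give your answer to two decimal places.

z = (66 − 36.94) / 23.08 = 1.26.

1.26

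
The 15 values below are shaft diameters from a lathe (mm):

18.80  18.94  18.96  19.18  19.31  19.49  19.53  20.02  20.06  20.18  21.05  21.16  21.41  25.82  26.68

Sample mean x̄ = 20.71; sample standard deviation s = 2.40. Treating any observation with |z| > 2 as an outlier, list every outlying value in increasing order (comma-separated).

25.82, 26.68

Cutoffs at x̄ ± 2s: 20.71 ± 2·2.40 = [15.91, 25.51].
25.82: z = 2.13, |z| > 2 → outlier.
26.68: z = 2.49, |z| > 2 → outlier.
Every other value lies within [15.91, 25.51].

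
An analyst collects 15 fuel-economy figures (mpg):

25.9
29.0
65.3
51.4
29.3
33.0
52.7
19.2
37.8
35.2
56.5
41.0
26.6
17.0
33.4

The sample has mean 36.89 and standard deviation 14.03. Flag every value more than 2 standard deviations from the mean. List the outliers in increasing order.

Cutoffs at x̄ ± 2s: 36.89 ± 2·14.03 = [8.83, 64.95].
65.3: z = 2.02, |z| > 2 → outlier.
Every other value lies within [8.83, 64.95].

65.3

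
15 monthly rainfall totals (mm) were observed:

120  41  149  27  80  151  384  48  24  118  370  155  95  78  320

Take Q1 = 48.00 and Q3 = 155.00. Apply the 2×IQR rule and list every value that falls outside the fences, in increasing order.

370, 384

IQR = Q3 − Q1 = 155.00 − 48.00 = 107.00.
Lower fence = Q1 − 2·IQR = 48.00 − 214.00 = -166.00.
Upper fence = Q3 + 2·IQR = 155.00 + 214.00 = 369.00.
370 > 369.00 → outlier.
384 > 369.00 → outlier.
All remaining values lie within [-166.00, 369.00].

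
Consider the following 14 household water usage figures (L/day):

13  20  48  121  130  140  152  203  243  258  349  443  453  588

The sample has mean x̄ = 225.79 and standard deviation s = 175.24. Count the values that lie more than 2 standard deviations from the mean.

Cutoffs: x̄ ± 2s = [-124.69, 576.27].
Outside the cutoffs: 588.

1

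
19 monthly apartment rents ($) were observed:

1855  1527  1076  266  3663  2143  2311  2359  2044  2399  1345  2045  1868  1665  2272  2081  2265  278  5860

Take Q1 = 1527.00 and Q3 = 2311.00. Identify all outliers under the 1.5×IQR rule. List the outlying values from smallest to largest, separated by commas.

IQR = Q3 − Q1 = 2311.00 − 1527.00 = 784.00.
Lower fence = Q1 − 1.5·IQR = 1527.00 − 1176.00 = 351.00.
Upper fence = Q3 + 1.5·IQR = 2311.00 + 1176.00 = 3487.00.
266 < 351.00 → outlier.
278 < 351.00 → outlier.
3663 > 3487.00 → outlier.
5860 > 3487.00 → outlier.
All remaining values lie within [351.00, 3487.00].

266, 278, 3663, 5860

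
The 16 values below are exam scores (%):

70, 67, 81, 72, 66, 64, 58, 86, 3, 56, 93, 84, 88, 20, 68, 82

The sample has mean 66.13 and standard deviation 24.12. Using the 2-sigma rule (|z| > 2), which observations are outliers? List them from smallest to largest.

3

Cutoffs at x̄ ± 2s: 66.13 ± 2·24.12 = [17.89, 114.37].
3: z = -2.62, |z| > 2 → outlier.
Every other value lies within [17.89, 114.37].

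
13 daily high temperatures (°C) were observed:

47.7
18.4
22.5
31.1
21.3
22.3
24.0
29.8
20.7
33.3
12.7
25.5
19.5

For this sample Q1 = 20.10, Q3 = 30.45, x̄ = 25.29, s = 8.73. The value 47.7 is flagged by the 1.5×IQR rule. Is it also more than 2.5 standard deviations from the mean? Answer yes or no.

yes

z = (47.7 − 25.29) / 8.73 = 2.57.
|z| = 2.57 > 2.5.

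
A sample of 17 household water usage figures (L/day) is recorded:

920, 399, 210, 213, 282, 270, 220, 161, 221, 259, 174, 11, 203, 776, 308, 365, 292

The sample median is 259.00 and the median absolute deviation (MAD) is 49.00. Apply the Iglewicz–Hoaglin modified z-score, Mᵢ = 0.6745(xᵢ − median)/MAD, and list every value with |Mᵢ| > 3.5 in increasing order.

|Mᵢ| > 3.5 ⇔ |xᵢ − 259.00| > 3.5·49.00/0.6745 = 254.26.
So outliers lie outside [4.74, 513.26].
776: M = 7.12 → outlier.
920: M = 9.10 → outlier.

776, 920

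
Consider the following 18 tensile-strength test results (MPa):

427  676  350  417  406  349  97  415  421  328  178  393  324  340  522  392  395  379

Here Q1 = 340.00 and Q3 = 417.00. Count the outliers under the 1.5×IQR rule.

3

IQR = 77.00; fences at 340.00 − 115.50 = 224.50 and 417.00 + 115.50 = 532.50.
Outside the cutoffs: 97, 178, 676.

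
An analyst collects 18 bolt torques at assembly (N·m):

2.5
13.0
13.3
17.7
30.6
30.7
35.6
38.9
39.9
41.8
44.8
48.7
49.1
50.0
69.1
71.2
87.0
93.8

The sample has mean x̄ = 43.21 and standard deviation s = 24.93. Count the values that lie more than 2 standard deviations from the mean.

1

Cutoffs: x̄ ± 2s = [-6.65, 93.07].
Outside the cutoffs: 93.8.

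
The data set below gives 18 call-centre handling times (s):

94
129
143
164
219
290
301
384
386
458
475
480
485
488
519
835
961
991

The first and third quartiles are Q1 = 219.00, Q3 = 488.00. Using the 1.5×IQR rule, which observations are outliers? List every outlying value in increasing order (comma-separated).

IQR = Q3 − Q1 = 488.00 − 219.00 = 269.00.
Lower fence = Q1 − 1.5·IQR = 219.00 − 403.50 = -184.50.
Upper fence = Q3 + 1.5·IQR = 488.00 + 403.50 = 891.50.
961 > 891.50 → outlier.
991 > 891.50 → outlier.
All remaining values lie within [-184.50, 891.50].

961, 991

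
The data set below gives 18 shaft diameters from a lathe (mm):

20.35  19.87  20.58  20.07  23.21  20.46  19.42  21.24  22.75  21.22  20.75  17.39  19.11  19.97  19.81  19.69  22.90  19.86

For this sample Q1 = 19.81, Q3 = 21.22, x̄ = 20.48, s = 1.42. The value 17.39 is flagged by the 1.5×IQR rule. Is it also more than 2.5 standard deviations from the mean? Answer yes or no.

z = (17.39 − 20.48) / 1.42 = -2.18.
|z| = 2.18 ≤ 2.5.

no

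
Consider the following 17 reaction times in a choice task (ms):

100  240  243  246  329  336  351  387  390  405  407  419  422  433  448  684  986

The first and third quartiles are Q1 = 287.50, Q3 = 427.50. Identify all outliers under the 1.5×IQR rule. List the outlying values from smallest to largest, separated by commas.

IQR = Q3 − Q1 = 427.50 − 287.50 = 140.00.
Lower fence = Q1 − 1.5·IQR = 287.50 − 210.00 = 77.50.
Upper fence = Q3 + 1.5·IQR = 427.50 + 210.00 = 637.50.
684 > 637.50 → outlier.
986 > 637.50 → outlier.
All remaining values lie within [77.50, 637.50].

684, 986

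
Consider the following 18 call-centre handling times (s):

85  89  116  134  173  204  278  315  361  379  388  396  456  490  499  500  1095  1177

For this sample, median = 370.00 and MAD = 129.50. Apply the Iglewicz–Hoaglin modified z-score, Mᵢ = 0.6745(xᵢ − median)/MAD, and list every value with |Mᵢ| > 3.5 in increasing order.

1095, 1177

|Mᵢ| > 3.5 ⇔ |xᵢ − 370.00| > 3.5·129.50/0.6745 = 671.98.
So outliers lie outside [-301.98, 1041.98].
1095: M = 3.78 → outlier.
1177: M = 4.20 → outlier.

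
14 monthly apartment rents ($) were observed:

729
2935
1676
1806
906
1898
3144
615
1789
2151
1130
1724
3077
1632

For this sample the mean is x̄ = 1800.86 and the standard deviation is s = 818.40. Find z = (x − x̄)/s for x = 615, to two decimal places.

-1.45

z = (615 − 1800.86) / 818.40 = -1.45.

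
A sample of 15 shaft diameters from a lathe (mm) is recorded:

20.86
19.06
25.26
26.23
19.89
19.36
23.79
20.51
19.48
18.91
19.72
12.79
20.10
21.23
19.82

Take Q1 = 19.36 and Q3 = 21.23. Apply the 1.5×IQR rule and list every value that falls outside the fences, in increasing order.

IQR = Q3 − Q1 = 21.23 − 19.36 = 1.87.
Lower fence = Q1 − 1.5·IQR = 19.36 − 2.805 = 16.555.
Upper fence = Q3 + 1.5·IQR = 21.23 + 2.805 = 24.035.
12.79 < 16.555 → outlier.
25.26 > 24.035 → outlier.
26.23 > 24.035 → outlier.
All remaining values lie within [16.555, 24.035].

12.79, 25.26, 26.23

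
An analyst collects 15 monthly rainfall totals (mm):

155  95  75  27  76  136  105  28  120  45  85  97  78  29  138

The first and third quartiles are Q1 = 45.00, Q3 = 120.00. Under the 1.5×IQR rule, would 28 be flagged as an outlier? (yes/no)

IQR = Q3 − Q1 = 120.00 − 45.00 = 75.00.
Lower fence = Q1 − 1.5·IQR = 45.00 − 112.50 = -67.50.
Upper fence = Q3 + 1.5·IQR = 120.00 + 112.50 = 232.50.
28 lies within [-67.50, 232.50].

no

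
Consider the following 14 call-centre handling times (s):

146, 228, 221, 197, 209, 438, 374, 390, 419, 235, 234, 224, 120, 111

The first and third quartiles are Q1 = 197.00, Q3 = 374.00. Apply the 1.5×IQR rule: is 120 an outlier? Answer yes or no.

IQR = Q3 − Q1 = 374.00 − 197.00 = 177.00.
Lower fence = Q1 − 1.5·IQR = 197.00 − 265.50 = -68.50.
Upper fence = Q3 + 1.5·IQR = 374.00 + 265.50 = 639.50.
120 lies within [-68.50, 639.50].

no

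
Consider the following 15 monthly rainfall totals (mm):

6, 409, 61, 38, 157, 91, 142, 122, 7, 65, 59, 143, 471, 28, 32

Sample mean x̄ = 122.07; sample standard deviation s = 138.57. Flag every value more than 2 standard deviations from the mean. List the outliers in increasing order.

Cutoffs at x̄ ± 2s: 122.07 ± 2·138.57 = [-155.07, 399.21].
409: z = 2.07, |z| > 2 → outlier.
471: z = 2.52, |z| > 2 → outlier.
Every other value lies within [-155.07, 399.21].

409, 471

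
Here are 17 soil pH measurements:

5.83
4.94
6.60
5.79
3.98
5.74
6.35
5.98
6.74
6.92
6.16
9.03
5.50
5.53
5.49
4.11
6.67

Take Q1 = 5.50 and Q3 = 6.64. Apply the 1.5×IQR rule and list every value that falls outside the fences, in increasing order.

9.03

IQR = Q3 − Q1 = 6.64 − 5.50 = 1.14.
Lower fence = Q1 − 1.5·IQR = 5.50 − 1.71 = 3.79.
Upper fence = Q3 + 1.5·IQR = 6.64 + 1.71 = 8.35.
9.03 > 8.35 → outlier.
All remaining values lie within [3.79, 8.35].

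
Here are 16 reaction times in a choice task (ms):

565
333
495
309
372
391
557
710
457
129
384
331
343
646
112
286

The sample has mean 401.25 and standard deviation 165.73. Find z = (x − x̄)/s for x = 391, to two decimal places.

z = (391 − 401.25) / 165.73 = -0.06.

-0.06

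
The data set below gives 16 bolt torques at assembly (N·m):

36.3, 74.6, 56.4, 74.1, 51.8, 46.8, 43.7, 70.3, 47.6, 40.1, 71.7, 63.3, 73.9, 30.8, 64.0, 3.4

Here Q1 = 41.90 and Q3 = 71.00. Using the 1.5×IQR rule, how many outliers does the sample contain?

IQR = 29.10; fences at 41.90 − 43.65 = -1.75 and 71.00 + 43.65 = 114.65.
Every value lies within the cutoffs.

0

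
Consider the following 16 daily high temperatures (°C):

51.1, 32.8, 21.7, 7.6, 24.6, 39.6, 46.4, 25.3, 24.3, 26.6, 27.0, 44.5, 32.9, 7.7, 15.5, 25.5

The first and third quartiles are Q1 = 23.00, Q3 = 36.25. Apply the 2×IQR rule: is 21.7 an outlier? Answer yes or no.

no

IQR = Q3 − Q1 = 36.25 − 23.00 = 13.25.
Lower fence = Q1 − 2·IQR = 23.00 − 26.50 = -3.50.
Upper fence = Q3 + 2·IQR = 36.25 + 26.50 = 62.75.
21.7 lies within [-3.50, 62.75].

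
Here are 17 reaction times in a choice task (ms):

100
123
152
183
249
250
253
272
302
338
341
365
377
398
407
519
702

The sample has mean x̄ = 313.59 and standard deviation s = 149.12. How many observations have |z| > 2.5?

1

Cutoffs: x̄ ± 2.5s = [-59.21, 686.39].
Outside the cutoffs: 702.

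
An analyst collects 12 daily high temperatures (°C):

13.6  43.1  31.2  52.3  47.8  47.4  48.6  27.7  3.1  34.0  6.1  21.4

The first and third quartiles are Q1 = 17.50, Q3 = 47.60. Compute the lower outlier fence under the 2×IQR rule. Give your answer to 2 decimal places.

IQR = Q3 − Q1 = 47.60 − 17.50 = 30.10.
Lower fence = Q1 − 2·IQR = 17.50 − 60.20 = -42.70.
Upper fence = Q3 + 2·IQR = 47.60 + 60.20 = 107.80.

-42.70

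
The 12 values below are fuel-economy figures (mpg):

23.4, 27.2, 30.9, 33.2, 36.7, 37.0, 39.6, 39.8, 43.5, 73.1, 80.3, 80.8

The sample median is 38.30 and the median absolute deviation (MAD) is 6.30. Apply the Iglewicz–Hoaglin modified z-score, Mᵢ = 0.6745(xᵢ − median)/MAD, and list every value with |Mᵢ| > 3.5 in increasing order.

73.1, 80.3, 80.8

|Mᵢ| > 3.5 ⇔ |xᵢ − 38.30| > 3.5·6.30/0.6745 = 32.69.
So outliers lie outside [5.61, 70.99].
73.1: M = 3.73 → outlier.
80.3: M = 4.50 → outlier.
80.8: M = 4.55 → outlier.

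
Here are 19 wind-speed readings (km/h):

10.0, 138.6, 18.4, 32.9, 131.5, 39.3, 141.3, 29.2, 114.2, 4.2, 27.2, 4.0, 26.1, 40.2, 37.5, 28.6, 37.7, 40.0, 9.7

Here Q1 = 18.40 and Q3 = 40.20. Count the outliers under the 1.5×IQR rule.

IQR = 21.80; fences at 18.40 − 32.70 = -14.30 and 40.20 + 32.70 = 72.90.
Outside the cutoffs: 114.2, 131.5, 138.6, 141.3.

4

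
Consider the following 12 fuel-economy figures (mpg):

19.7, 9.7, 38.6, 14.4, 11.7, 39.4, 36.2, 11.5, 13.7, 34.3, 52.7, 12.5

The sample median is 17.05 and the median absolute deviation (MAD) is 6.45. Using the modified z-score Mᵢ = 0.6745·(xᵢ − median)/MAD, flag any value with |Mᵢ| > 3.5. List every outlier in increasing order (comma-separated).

52.7

|Mᵢ| > 3.5 ⇔ |xᵢ − 17.05| > 3.5·6.45/0.6745 = 33.47.
So outliers lie outside [-16.42, 50.52].
52.7: M = 3.73 → outlier.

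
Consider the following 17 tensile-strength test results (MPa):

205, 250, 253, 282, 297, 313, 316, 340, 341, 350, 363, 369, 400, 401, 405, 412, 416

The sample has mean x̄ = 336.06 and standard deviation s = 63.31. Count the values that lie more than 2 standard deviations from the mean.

1

Cutoffs: x̄ ± 2s = [209.44, 462.68].
Outside the cutoffs: 205.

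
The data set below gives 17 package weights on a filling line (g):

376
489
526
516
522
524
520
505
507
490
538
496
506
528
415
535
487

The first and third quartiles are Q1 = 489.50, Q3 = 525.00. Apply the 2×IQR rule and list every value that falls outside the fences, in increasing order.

IQR = Q3 − Q1 = 525.00 − 489.50 = 35.50.
Lower fence = Q1 − 2·IQR = 489.50 − 71.00 = 418.50.
Upper fence = Q3 + 2·IQR = 525.00 + 71.00 = 596.00.
376 < 418.50 → outlier.
415 < 418.50 → outlier.
All remaining values lie within [418.50, 596.00].

376, 415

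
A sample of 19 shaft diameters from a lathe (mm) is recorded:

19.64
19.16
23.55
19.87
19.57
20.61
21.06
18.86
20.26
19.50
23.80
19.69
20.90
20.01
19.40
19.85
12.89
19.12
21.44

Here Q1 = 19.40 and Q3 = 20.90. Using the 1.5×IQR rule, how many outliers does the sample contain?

3

IQR = 1.50; fences at 19.40 − 2.25 = 17.15 and 20.90 + 2.25 = 23.15.
Outside the cutoffs: 12.89, 23.55, 23.80.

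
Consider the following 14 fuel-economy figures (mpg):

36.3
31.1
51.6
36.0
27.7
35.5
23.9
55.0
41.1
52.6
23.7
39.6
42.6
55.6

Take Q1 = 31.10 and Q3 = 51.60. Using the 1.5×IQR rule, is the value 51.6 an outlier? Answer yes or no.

IQR = Q3 − Q1 = 51.60 − 31.10 = 20.50.
Lower fence = Q1 − 1.5·IQR = 31.10 − 30.75 = 0.35.
Upper fence = Q3 + 1.5·IQR = 51.60 + 30.75 = 82.35.
51.6 lies within [0.35, 82.35].

no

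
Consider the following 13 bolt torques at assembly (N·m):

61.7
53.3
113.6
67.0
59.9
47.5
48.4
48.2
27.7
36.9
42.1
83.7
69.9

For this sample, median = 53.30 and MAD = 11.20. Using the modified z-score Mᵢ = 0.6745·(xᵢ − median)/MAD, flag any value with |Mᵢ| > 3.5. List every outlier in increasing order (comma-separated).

113.6

|Mᵢ| > 3.5 ⇔ |xᵢ − 53.30| > 3.5·11.20/0.6745 = 58.12.
So outliers lie outside [-4.82, 111.42].
113.6: M = 3.63 → outlier.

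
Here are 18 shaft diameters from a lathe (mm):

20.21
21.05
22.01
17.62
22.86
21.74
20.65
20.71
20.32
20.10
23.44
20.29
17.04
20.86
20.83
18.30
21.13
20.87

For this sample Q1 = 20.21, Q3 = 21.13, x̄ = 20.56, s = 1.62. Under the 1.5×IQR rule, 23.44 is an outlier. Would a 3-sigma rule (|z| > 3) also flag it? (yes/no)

z = (23.44 − 20.56) / 1.62 = 1.78.
|z| = 1.78 ≤ 3.

no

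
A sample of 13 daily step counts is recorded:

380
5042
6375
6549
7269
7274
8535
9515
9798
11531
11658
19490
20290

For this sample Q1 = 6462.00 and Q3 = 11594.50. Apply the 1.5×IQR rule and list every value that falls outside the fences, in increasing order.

19490, 20290

IQR = Q3 − Q1 = 11594.50 − 6462.00 = 5132.50.
Lower fence = Q1 − 1.5·IQR = 6462.00 − 7698.75 = -1236.75.
Upper fence = Q3 + 1.5·IQR = 11594.50 + 7698.75 = 19293.25.
19490 > 19293.25 → outlier.
20290 > 19293.25 → outlier.
All remaining values lie within [-1236.75, 19293.25].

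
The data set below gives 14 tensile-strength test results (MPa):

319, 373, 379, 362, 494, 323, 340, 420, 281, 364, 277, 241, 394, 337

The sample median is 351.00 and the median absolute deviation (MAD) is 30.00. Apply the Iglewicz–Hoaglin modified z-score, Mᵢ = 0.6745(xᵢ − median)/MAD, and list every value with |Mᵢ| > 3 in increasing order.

|Mᵢ| > 3 ⇔ |xᵢ − 351.00| > 3·30.00/0.6745 = 133.43.
So outliers lie outside [217.57, 484.43].
494: M = 3.22 → outlier.

494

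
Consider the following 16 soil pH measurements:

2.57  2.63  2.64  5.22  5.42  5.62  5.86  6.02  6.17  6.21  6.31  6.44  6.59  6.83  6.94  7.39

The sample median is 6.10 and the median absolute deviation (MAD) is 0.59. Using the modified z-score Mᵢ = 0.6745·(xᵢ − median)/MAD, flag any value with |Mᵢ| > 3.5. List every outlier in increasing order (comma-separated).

|Mᵢ| > 3.5 ⇔ |xᵢ − 6.10| > 3.5·0.59/0.6745 = 3.06.
So outliers lie outside [3.04, 9.16].
2.57: M = -4.04 → outlier.
2.63: M = -3.97 → outlier.
2.64: M = -3.96 → outlier.

2.57, 2.63, 2.64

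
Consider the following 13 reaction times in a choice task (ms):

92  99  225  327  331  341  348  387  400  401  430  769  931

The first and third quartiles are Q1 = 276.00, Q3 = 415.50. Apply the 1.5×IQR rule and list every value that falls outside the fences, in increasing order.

IQR = Q3 − Q1 = 415.50 − 276.00 = 139.50.
Lower fence = Q1 − 1.5·IQR = 276.00 − 209.25 = 66.75.
Upper fence = Q3 + 1.5·IQR = 415.50 + 209.25 = 624.75.
769 > 624.75 → outlier.
931 > 624.75 → outlier.
All remaining values lie within [66.75, 624.75].

769, 931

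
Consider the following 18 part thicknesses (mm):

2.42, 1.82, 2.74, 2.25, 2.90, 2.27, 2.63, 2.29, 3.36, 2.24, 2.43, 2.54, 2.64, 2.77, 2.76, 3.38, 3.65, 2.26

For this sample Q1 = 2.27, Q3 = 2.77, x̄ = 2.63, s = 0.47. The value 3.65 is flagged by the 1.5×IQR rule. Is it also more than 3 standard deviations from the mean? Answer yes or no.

z = (3.65 − 2.63) / 0.47 = 2.17.
|z| = 2.17 ≤ 3.

no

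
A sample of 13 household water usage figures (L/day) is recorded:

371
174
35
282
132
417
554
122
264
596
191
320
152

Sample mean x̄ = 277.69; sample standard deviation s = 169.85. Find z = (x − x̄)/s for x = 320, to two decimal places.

0.25

z = (320 − 277.69) / 169.85 = 0.25.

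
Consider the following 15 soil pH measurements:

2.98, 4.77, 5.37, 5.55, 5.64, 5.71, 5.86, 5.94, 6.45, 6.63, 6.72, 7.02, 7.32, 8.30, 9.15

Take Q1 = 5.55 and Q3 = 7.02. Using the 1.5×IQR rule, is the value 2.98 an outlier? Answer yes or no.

yes

IQR = Q3 − Q1 = 7.02 − 5.55 = 1.47.
Lower fence = Q1 − 1.5·IQR = 5.55 − 2.205 = 3.345.
Upper fence = Q3 + 1.5·IQR = 7.02 + 2.205 = 9.225.
2.98 lies below the lower fence.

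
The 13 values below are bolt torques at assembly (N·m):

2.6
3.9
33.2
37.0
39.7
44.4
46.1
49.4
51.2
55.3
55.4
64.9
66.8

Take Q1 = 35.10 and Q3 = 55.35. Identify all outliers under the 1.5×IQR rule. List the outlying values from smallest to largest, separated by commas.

2.6, 3.9

IQR = Q3 − Q1 = 55.35 − 35.10 = 20.25.
Lower fence = Q1 − 1.5·IQR = 35.10 − 30.375 = 4.725.
Upper fence = Q3 + 1.5·IQR = 55.35 + 30.375 = 85.725.
2.6 < 4.725 → outlier.
3.9 < 4.725 → outlier.
All remaining values lie within [4.725, 85.725].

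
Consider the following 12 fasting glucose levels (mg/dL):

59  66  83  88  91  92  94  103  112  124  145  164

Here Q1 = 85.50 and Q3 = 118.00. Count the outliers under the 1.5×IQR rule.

IQR = 32.50; fences at 85.50 − 48.75 = 36.75 and 118.00 + 48.75 = 166.75.
Every value lies within the cutoffs.

0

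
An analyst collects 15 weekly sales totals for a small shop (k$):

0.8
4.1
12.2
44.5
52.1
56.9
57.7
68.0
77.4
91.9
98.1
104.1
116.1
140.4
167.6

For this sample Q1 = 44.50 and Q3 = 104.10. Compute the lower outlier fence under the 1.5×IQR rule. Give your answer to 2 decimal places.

-44.90

IQR = Q3 − Q1 = 104.10 − 44.50 = 59.60.
Lower fence = Q1 − 1.5·IQR = 44.50 − 89.40 = -44.90.
Upper fence = Q3 + 1.5·IQR = 104.10 + 89.40 = 193.50.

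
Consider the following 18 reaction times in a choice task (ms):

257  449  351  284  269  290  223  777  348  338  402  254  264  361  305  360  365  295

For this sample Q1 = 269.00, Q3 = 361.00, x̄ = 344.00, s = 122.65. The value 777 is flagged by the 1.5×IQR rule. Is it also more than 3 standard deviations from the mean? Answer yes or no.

z = (777 − 344.00) / 122.65 = 3.53.
|z| = 3.53 > 3.

yes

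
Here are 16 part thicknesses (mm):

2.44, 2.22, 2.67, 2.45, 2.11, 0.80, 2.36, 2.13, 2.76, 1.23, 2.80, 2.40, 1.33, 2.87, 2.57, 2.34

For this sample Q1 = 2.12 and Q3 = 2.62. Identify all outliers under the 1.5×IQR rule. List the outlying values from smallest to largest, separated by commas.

IQR = Q3 − Q1 = 2.62 − 2.12 = 0.50.
Lower fence = Q1 − 1.5·IQR = 2.12 − 0.75 = 1.37.
Upper fence = Q3 + 1.5·IQR = 2.62 + 0.75 = 3.37.
0.80 < 1.37 → outlier.
1.23 < 1.37 → outlier.
1.33 < 1.37 → outlier.
All remaining values lie within [1.37, 3.37].

0.80, 1.23, 1.33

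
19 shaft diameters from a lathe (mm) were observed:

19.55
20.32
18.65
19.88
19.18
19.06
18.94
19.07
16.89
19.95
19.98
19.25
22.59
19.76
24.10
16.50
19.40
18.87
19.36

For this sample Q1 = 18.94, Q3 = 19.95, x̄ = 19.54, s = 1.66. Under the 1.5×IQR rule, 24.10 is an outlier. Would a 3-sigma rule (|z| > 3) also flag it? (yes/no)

no

z = (24.10 − 19.54) / 1.66 = 2.75.
|z| = 2.75 ≤ 3.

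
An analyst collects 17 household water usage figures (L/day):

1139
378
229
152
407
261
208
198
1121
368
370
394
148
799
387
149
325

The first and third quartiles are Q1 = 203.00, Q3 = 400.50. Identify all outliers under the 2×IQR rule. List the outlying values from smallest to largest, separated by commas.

799, 1121, 1139

IQR = Q3 − Q1 = 400.50 − 203.00 = 197.50.
Lower fence = Q1 − 2·IQR = 203.00 − 395.00 = -192.00.
Upper fence = Q3 + 2·IQR = 400.50 + 395.00 = 795.50.
799 > 795.50 → outlier.
1121 > 795.50 → outlier.
1139 > 795.50 → outlier.
All remaining values lie within [-192.00, 795.50].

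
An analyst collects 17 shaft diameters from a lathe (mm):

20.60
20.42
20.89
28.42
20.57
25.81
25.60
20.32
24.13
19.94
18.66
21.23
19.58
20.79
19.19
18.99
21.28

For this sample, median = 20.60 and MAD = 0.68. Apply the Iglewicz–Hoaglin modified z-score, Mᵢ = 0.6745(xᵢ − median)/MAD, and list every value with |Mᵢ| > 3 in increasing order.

24.13, 25.60, 25.81, 28.42

|Mᵢ| > 3 ⇔ |xᵢ − 20.60| > 3·0.68/0.6745 = 3.02.
So outliers lie outside [17.58, 23.62].
24.13: M = 3.50 → outlier.
25.60: M = 4.96 → outlier.
25.81: M = 5.17 → outlier.
28.42: M = 7.76 → outlier.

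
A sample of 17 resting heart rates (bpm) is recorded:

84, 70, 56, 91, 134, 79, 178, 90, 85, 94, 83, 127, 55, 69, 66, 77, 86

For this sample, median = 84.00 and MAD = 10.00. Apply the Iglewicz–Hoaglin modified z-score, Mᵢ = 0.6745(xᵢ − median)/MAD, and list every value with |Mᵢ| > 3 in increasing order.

134, 178

|Mᵢ| > 3 ⇔ |xᵢ − 84.00| > 3·10.00/0.6745 = 44.48.
So outliers lie outside [39.52, 128.48].
134: M = 3.37 → outlier.
178: M = 6.34 → outlier.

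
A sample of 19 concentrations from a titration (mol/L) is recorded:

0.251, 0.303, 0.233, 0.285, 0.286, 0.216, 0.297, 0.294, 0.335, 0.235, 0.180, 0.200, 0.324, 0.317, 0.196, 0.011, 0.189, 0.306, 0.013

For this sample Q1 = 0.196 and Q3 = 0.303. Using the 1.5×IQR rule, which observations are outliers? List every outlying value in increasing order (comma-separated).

0.011, 0.013

IQR = Q3 − Q1 = 0.303 − 0.196 = 0.107.
Lower fence = Q1 − 1.5·IQR = 0.196 − 0.1605 = 0.0355.
Upper fence = Q3 + 1.5·IQR = 0.303 + 0.1605 = 0.4635.
0.011 < 0.0355 → outlier.
0.013 < 0.0355 → outlier.
All remaining values lie within [0.0355, 0.4635].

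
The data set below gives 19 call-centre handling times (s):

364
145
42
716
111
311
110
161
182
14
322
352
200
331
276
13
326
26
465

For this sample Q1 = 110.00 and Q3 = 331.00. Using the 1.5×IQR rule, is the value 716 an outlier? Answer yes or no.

yes

IQR = Q3 − Q1 = 331.00 − 110.00 = 221.00.
Lower fence = Q1 − 1.5·IQR = 110.00 − 331.50 = -221.50.
Upper fence = Q3 + 1.5·IQR = 331.00 + 331.50 = 662.50.
716 lies above the upper fence.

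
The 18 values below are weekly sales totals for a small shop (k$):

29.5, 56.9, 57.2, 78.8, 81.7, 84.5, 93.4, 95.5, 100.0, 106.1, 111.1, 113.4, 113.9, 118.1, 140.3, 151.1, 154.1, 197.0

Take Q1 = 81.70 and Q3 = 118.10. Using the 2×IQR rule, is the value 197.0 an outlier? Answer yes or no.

IQR = Q3 − Q1 = 118.10 − 81.70 = 36.40.
Lower fence = Q1 − 2·IQR = 81.70 − 72.80 = 8.90.
Upper fence = Q3 + 2·IQR = 118.10 + 72.80 = 190.90.
197.0 lies above the upper fence.

yes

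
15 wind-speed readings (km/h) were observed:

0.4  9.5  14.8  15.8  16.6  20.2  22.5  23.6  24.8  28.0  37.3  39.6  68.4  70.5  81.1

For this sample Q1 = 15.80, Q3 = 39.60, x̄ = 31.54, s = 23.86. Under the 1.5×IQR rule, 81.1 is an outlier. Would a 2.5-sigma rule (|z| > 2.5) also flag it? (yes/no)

no

z = (81.1 − 31.54) / 23.86 = 2.08.
|z| = 2.08 ≤ 2.5.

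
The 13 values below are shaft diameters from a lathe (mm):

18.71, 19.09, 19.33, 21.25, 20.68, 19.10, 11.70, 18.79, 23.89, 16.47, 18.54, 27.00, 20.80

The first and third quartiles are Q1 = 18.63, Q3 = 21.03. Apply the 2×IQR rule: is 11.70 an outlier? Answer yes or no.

yes

IQR = Q3 − Q1 = 21.03 − 18.63 = 2.40.
Lower fence = Q1 − 2·IQR = 18.63 − 4.80 = 13.83.
Upper fence = Q3 + 2·IQR = 21.03 + 4.80 = 25.83.
11.70 lies below the lower fence.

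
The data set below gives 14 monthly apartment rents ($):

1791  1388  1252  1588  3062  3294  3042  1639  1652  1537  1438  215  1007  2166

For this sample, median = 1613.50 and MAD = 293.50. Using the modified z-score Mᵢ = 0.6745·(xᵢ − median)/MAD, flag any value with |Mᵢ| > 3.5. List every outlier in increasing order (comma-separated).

3294

|Mᵢ| > 3.5 ⇔ |xᵢ − 1613.50| > 3.5·293.50/0.6745 = 1522.98.
So outliers lie outside [90.52, 3136.48].
3294: M = 3.86 → outlier.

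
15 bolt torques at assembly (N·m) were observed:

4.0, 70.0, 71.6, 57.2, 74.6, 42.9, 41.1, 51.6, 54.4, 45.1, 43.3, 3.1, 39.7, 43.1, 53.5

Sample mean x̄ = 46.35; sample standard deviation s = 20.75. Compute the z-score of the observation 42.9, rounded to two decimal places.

z = (42.9 − 46.35) / 20.75 = -0.17.

-0.17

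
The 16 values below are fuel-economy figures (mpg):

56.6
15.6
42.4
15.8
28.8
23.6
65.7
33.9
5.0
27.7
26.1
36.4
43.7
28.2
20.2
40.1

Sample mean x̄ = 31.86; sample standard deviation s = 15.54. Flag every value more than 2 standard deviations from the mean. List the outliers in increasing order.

65.7

Cutoffs at x̄ ± 2s: 31.86 ± 2·15.54 = [0.78, 62.94].
65.7: z = 2.18, |z| > 2 → outlier.
Every other value lies within [0.78, 62.94].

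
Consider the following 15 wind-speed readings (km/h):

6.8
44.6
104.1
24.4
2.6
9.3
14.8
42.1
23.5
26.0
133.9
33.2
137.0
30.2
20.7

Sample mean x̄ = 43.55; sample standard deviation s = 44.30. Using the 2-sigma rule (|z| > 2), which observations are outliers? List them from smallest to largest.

Cutoffs at x̄ ± 2s: 43.55 ± 2·44.30 = [-45.05, 132.15].
133.9: z = 2.04, |z| > 2 → outlier.
137.0: z = 2.11, |z| > 2 → outlier.
Every other value lies within [-45.05, 132.15].

133.9, 137.0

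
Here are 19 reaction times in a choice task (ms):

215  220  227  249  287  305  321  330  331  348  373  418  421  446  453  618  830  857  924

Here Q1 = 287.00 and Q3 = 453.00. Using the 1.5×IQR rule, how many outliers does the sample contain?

3

IQR = 166.00; fences at 287.00 − 249.00 = 38.00 and 453.00 + 249.00 = 702.00.
Outside the cutoffs: 830, 857, 924.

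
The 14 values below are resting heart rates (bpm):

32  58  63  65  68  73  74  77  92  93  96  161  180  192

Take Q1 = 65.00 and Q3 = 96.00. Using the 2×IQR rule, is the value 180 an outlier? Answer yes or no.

yes

IQR = Q3 − Q1 = 96.00 − 65.00 = 31.00.
Lower fence = Q1 − 2·IQR = 65.00 − 62.00 = 3.00.
Upper fence = Q3 + 2·IQR = 96.00 + 62.00 = 158.00.
180 lies above the upper fence.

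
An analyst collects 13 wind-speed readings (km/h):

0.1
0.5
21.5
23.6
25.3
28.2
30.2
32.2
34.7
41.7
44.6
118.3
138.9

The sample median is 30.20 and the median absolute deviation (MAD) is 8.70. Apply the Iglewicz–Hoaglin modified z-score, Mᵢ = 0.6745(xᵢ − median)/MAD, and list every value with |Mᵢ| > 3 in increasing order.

118.3, 138.9

|Mᵢ| > 3 ⇔ |xᵢ − 30.20| > 3·8.70/0.6745 = 38.70.
So outliers lie outside [-8.50, 68.90].
118.3: M = 6.83 → outlier.
138.9: M = 8.43 → outlier.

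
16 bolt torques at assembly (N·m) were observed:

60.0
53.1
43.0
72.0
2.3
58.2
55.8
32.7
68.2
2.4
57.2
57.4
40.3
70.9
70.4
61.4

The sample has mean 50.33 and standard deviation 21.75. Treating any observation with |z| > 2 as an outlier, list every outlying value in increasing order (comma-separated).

2.3, 2.4

Cutoffs at x̄ ± 2s: 50.33 ± 2·21.75 = [6.83, 93.83].
2.3: z = -2.21, |z| > 2 → outlier.
2.4: z = -2.20, |z| > 2 → outlier.
Every other value lies within [6.83, 93.83].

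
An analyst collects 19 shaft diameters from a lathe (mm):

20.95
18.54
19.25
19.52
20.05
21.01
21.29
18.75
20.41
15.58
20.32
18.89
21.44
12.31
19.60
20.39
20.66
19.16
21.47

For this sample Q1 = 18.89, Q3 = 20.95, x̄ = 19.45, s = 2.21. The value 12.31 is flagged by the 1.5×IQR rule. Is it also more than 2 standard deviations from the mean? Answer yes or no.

z = (12.31 − 19.45) / 2.21 = -3.23.
|z| = 3.23 > 2.

yes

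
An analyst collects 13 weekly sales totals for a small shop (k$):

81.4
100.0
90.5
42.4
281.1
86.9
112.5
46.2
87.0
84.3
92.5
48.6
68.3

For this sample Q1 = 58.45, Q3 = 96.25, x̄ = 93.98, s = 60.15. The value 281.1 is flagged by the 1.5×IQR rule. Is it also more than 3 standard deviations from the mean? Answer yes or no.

z = (281.1 − 93.98) / 60.15 = 3.11.
|z| = 3.11 > 3.

yes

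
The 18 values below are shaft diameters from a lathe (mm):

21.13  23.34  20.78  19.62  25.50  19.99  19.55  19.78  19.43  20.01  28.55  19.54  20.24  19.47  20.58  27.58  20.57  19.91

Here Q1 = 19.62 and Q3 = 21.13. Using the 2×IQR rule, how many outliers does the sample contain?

3

IQR = 1.51; fences at 19.62 − 3.02 = 16.60 and 21.13 + 3.02 = 24.15.
Outside the cutoffs: 25.50, 27.58, 28.55.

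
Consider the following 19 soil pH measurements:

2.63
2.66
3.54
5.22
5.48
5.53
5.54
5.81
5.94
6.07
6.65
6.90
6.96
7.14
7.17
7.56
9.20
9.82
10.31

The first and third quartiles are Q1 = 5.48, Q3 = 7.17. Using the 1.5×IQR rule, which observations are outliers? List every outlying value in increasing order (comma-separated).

IQR = Q3 − Q1 = 7.17 − 5.48 = 1.69.
Lower fence = Q1 − 1.5·IQR = 5.48 − 2.535 = 2.945.
Upper fence = Q3 + 1.5·IQR = 7.17 + 2.535 = 9.705.
2.63 < 2.945 → outlier.
2.66 < 2.945 → outlier.
9.82 > 9.705 → outlier.
10.31 > 9.705 → outlier.
All remaining values lie within [2.945, 9.705].

2.63, 2.66, 9.82, 10.31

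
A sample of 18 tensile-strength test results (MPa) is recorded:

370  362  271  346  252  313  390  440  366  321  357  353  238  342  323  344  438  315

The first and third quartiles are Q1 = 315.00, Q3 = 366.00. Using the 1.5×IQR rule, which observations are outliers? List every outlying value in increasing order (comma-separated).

IQR = Q3 − Q1 = 366.00 − 315.00 = 51.00.
Lower fence = Q1 − 1.5·IQR = 315.00 − 76.50 = 238.50.
Upper fence = Q3 + 1.5·IQR = 366.00 + 76.50 = 442.50.
238 < 238.50 → outlier.
All remaining values lie within [238.50, 442.50].

238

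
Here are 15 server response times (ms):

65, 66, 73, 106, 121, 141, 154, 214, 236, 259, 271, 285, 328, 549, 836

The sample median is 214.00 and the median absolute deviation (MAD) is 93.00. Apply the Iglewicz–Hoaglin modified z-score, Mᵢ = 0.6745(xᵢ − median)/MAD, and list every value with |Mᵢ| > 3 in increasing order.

836

|Mᵢ| > 3 ⇔ |xᵢ − 214.00| > 3·93.00/0.6745 = 413.64.
So outliers lie outside [-199.64, 627.64].
836: M = 4.51 → outlier.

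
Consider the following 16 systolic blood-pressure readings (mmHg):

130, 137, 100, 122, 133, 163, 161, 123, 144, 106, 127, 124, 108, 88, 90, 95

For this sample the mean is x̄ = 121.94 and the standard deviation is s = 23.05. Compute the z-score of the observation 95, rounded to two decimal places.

-1.17

z = (95 − 121.94) / 23.05 = -1.17.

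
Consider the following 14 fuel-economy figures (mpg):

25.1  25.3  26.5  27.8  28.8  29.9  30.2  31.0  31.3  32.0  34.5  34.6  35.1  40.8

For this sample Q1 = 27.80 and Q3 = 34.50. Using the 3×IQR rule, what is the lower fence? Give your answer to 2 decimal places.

7.70

IQR = Q3 − Q1 = 34.50 − 27.80 = 6.70.
Lower fence = Q1 − 3·IQR = 27.80 − 20.10 = 7.70.
Upper fence = Q3 + 3·IQR = 34.50 + 20.10 = 54.60.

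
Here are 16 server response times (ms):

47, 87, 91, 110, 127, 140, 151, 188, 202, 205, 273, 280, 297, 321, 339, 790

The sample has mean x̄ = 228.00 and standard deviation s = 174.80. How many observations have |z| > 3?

Cutoffs: x̄ ± 3s = [-296.40, 752.40].
Outside the cutoffs: 790.

1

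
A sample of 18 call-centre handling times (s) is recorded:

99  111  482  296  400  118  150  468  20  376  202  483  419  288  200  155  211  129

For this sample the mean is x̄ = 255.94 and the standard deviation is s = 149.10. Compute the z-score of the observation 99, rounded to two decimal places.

-1.05

z = (99 − 255.94) / 149.10 = -1.05.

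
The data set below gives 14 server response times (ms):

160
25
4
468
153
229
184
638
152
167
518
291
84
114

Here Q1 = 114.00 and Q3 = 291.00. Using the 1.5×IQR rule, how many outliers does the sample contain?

IQR = 177.00; fences at 114.00 − 265.50 = -151.50 and 291.00 + 265.50 = 556.50.
Outside the cutoffs: 638.

1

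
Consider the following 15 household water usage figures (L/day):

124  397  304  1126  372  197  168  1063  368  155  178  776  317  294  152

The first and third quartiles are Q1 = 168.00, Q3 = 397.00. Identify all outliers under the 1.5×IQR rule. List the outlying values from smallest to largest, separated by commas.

IQR = Q3 − Q1 = 397.00 − 168.00 = 229.00.
Lower fence = Q1 − 1.5·IQR = 168.00 − 343.50 = -175.50.
Upper fence = Q3 + 1.5·IQR = 397.00 + 343.50 = 740.50.
776 > 740.50 → outlier.
1063 > 740.50 → outlier.
1126 > 740.50 → outlier.
All remaining values lie within [-175.50, 740.50].

776, 1063, 1126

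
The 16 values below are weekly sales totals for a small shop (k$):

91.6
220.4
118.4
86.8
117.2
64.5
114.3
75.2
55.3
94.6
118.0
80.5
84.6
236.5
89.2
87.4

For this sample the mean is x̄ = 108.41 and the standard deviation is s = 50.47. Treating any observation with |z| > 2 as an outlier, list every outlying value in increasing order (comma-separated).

Cutoffs at x̄ ± 2s: 108.41 ± 2·50.47 = [7.47, 209.35].
220.4: z = 2.22, |z| > 2 → outlier.
236.5: z = 2.54, |z| > 2 → outlier.
Every other value lies within [7.47, 209.35].

220.4, 236.5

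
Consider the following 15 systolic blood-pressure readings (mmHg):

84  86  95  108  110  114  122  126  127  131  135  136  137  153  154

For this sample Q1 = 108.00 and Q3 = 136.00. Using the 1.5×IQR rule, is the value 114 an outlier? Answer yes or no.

no

IQR = Q3 − Q1 = 136.00 − 108.00 = 28.00.
Lower fence = Q1 − 1.5·IQR = 108.00 − 42.00 = 66.00.
Upper fence = Q3 + 1.5·IQR = 136.00 + 42.00 = 178.00.
114 lies within [66.00, 178.00].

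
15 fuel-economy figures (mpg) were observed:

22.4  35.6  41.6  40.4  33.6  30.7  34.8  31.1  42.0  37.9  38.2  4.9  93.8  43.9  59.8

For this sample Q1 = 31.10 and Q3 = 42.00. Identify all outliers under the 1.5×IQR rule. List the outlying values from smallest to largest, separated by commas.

IQR = Q3 − Q1 = 42.00 − 31.10 = 10.90.
Lower fence = Q1 − 1.5·IQR = 31.10 − 16.35 = 14.75.
Upper fence = Q3 + 1.5·IQR = 42.00 + 16.35 = 58.35.
4.9 < 14.75 → outlier.
59.8 > 58.35 → outlier.
93.8 > 58.35 → outlier.
All remaining values lie within [14.75, 58.35].

4.9, 59.8, 93.8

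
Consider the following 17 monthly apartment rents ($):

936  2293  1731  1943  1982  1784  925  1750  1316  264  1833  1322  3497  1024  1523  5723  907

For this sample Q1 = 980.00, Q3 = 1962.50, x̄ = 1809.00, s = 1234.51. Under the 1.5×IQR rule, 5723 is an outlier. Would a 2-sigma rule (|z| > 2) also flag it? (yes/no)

z = (5723 − 1809.00) / 1234.51 = 3.17.
|z| = 3.17 > 2.

yes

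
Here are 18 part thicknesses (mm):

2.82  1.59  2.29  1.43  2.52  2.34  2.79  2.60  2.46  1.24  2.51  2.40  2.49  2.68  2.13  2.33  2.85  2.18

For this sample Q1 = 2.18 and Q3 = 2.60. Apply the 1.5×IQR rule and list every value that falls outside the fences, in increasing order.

IQR = Q3 − Q1 = 2.60 − 2.18 = 0.42.
Lower fence = Q1 − 1.5·IQR = 2.18 − 0.63 = 1.55.
Upper fence = Q3 + 1.5·IQR = 2.60 + 0.63 = 3.23.
1.24 < 1.55 → outlier.
1.43 < 1.55 → outlier.
All remaining values lie within [1.55, 3.23].

1.24, 1.43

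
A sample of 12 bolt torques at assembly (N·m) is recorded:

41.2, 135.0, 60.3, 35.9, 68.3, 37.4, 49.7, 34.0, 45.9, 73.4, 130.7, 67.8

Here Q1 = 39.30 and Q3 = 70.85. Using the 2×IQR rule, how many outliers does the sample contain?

1

IQR = 31.55; fences at 39.30 − 63.10 = -23.80 and 70.85 + 63.10 = 133.95.
Outside the cutoffs: 135.0.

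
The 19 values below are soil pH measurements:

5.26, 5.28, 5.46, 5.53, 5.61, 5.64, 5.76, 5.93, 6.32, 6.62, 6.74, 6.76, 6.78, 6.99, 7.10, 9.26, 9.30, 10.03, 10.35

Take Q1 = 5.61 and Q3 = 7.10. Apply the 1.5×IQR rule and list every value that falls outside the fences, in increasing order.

10.03, 10.35

IQR = Q3 − Q1 = 7.10 − 5.61 = 1.49.
Lower fence = Q1 − 1.5·IQR = 5.61 − 2.235 = 3.375.
Upper fence = Q3 + 1.5·IQR = 7.10 + 2.235 = 9.335.
10.03 > 9.335 → outlier.
10.35 > 9.335 → outlier.
All remaining values lie within [3.375, 9.335].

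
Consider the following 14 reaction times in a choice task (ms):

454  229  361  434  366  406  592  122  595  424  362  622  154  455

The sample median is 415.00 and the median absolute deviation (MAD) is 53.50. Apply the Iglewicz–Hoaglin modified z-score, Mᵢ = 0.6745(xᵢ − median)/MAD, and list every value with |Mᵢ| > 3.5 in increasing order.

122

|Mᵢ| > 3.5 ⇔ |xᵢ − 415.00| > 3.5·53.50/0.6745 = 277.61.
So outliers lie outside [137.39, 692.61].
122: M = -3.69 → outlier.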